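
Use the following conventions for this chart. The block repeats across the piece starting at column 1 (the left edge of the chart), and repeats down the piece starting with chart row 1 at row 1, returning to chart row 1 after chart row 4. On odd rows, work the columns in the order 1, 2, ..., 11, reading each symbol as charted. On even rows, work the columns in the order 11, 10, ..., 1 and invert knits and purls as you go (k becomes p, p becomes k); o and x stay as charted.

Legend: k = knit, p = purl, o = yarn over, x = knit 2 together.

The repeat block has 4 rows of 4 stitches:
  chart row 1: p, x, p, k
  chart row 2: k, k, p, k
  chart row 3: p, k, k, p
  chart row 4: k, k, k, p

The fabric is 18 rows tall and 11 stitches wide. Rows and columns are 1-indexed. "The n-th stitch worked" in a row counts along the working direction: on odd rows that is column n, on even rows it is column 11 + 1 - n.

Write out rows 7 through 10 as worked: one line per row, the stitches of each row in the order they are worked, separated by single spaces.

Row 7: chart row 3, RS - tile across columns 1-11 and work as-is.
Row 8: chart row 4, WS - tiled (columns 1-11): k k k p k k k p k k k; work from column 11 back to 1 with k<->p swapped.
Row 9: chart row 1, RS - tile across columns 1-11 and work as-is.
Row 10: chart row 2, WS - tiled (columns 1-11): k k p k k k p k k k p; work from column 11 back to 1 with k<->p swapped.

Rows as worked:
p k k p p k k p p k k
p p p k p p p k p p p
p x p k p x p k p x p
k p p p k p p p k p p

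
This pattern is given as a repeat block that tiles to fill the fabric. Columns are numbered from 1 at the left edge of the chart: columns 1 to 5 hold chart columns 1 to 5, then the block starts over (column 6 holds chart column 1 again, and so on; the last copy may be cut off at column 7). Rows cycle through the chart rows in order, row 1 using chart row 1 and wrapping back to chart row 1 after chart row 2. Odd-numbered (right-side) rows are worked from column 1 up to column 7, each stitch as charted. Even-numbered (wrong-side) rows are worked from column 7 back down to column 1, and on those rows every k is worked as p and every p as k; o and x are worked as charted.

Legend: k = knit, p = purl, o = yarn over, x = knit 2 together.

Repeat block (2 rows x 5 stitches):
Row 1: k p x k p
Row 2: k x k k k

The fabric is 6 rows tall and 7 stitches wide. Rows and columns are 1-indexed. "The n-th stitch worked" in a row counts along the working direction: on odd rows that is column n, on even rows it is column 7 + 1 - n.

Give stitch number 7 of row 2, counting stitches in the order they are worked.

Row 2: (2-1) mod 2 = 1, so use chart row 2. Even row -> WS.
Chart row 2 tiled across columns 1-7: k x k k k k x
WS: work from column 7 back to column 1 (reverse the tiled row), swapping k<->p (o and x unchanged).
Row 2 as worked: x p p p p x p
Stitch 7 in working order -> p

Stitch:
p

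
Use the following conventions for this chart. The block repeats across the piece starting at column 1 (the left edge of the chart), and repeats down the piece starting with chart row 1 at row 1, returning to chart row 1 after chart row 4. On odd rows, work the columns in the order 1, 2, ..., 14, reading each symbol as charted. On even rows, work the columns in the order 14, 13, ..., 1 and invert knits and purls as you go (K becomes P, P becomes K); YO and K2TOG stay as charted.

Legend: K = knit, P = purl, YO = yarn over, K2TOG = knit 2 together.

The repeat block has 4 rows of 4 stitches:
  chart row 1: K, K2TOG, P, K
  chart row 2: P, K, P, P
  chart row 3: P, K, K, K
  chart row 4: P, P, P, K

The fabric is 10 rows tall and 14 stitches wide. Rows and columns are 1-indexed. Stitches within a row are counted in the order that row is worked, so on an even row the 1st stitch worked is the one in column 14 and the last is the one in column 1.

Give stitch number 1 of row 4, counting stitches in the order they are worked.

Row 4: (4-1) mod 4 = 3, so use chart row 4. Even row -> WS.
Chart row 4 tiled across columns 1-14: P P P K P P P K P P P K P P
WS row: flip the tiled sequence (start at column 14) and apply K<->P; YO and K2TOG stay.
Row 4 as worked: K K P K K K P K K K P K K K
The 1st stitch worked is K.

Result:
K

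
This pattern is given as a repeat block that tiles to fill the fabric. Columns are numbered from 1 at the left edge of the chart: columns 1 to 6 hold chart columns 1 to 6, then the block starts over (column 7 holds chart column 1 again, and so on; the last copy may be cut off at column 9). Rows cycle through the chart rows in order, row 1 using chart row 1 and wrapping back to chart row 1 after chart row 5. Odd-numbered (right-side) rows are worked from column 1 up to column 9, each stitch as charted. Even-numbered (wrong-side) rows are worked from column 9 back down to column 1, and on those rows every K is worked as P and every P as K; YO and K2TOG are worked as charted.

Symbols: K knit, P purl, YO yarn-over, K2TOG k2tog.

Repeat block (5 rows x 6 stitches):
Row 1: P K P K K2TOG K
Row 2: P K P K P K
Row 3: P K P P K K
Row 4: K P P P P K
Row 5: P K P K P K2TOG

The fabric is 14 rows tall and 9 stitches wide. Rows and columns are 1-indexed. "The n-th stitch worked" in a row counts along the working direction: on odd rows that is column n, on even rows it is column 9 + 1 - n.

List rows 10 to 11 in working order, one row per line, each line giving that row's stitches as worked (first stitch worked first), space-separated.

Row 10: chart row 5, WS - tiled (columns 1-9): P K P K P K2TOG P K P; work from column 9 back to 1 with K<->P swapped.
Row 11: chart row 1, RS - tile across columns 1-9 and work as-is.

Result:
K P K K2TOG K P K P K
P K P K K2TOG K P K P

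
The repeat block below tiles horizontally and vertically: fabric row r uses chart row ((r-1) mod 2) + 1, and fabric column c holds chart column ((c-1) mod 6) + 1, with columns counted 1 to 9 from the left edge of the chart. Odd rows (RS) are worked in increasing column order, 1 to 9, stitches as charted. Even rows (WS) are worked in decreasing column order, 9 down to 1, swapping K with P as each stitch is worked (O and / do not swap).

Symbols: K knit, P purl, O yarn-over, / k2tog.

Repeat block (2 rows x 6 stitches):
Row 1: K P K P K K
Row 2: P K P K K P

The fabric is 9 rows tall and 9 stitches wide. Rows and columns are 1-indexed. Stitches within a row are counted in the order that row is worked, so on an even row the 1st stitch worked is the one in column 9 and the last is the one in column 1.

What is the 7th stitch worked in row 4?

Stitch:
K

Derivation:
For row 4: chart row = ((4-1) mod 2) + 1 = 2; this is a WS (even) row.
Chart row 2 tiled across columns 1-9: P K P K K P P K P
Wrong side: read the tiled row from column 9 down to 1 and exchange K with P (leave O, /).
Row 4 as worked: K P K K P P K P K
The 7th stitch worked is K.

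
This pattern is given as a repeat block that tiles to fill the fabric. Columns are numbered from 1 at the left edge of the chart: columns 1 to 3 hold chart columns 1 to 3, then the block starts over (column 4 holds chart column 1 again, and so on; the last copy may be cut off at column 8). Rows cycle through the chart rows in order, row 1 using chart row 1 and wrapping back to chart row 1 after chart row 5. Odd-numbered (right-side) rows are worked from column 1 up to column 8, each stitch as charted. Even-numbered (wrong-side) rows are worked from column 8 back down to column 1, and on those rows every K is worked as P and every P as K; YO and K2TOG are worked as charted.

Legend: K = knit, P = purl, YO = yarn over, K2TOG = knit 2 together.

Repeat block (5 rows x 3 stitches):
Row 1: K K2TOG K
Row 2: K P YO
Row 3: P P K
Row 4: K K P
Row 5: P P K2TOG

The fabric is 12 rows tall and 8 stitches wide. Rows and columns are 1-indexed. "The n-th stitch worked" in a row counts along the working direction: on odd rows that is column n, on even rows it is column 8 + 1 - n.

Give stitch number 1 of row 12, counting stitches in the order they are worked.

Row 12 uses chart row ((12-1) mod 5)+1 = 2. Row 12 is even, so WS.
Chart row 2 tiled across columns 1-8: K P YO K P YO K P
Wrong side: read the tiled row from column 8 down to 1 and exchange K with P (leave YO, K2TOG).
Row 12 as worked: K P YO K P YO K P
Stitch 1 in working order -> K

Stitch:
K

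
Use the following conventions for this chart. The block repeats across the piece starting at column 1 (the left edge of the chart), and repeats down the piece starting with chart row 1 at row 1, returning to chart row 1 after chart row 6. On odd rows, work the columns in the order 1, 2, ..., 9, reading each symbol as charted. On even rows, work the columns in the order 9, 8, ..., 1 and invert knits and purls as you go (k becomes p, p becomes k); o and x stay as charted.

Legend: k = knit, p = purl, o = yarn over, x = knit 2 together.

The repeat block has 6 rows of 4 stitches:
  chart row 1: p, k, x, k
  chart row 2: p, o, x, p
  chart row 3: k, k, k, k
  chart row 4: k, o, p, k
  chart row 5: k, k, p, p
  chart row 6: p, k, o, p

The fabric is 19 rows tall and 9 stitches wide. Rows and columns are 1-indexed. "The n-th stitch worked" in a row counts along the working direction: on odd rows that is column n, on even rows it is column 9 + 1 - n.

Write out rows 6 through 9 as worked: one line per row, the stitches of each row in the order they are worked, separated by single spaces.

Row 6: chart row 6, WS - tiled (columns 1-9): p k o p p k o p p; work from column 9 back to 1 with k<->p swapped.
Row 7: chart row 1, RS - tile across columns 1-9 and work as-is.
Row 8: chart row 2, WS - tiled (columns 1-9): p o x p p o x p p; work from column 9 back to 1 with k<->p swapped.
Row 9: chart row 3, RS - tile across columns 1-9 and work as-is.

Result:
k k o p k k o p k
p k x k p k x k p
k k x o k k x o k
k k k k k k k k k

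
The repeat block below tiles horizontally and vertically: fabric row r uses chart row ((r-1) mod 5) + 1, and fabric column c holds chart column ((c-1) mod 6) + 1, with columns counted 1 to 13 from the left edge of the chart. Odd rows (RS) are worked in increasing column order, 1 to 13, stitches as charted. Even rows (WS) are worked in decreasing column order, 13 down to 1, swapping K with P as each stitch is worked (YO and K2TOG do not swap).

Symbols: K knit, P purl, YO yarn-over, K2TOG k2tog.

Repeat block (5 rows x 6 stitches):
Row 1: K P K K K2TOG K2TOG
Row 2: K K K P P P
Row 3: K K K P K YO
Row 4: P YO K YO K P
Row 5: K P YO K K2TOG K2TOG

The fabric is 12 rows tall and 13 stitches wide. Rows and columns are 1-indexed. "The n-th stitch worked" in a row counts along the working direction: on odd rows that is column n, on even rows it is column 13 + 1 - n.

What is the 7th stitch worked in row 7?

== STITCH ==
K

Derivation:
For row 7: chart row = ((7-1) mod 5) + 1 = 2; this is a RS (odd) row.
Chart row 2 tiled across columns 1-13: K K K P P P K K K P P P K
RS row: no reversal, no swap; stitch n worked = column n.
Stitch 7 in working order -> K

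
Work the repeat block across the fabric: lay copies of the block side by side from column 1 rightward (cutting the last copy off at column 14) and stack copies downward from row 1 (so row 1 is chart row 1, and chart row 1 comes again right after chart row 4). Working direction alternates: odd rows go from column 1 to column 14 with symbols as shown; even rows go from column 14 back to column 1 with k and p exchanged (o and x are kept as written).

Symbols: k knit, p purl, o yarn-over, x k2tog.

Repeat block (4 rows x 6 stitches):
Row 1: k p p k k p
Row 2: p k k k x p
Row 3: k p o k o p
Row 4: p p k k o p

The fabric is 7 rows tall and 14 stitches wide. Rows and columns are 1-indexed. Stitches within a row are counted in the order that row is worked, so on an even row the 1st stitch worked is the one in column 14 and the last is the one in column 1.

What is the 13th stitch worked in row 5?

Result:
k

Derivation:
Row 5 uses chart row ((5-1) mod 4)+1 = 1. Row 5 is odd, so RS.
Chart row 1 tiled across columns 1-14: k p p k k p k p p k k p k p
Right side: take the tiled row as-is (worked left to right from column 1).
The 13th stitch worked is k.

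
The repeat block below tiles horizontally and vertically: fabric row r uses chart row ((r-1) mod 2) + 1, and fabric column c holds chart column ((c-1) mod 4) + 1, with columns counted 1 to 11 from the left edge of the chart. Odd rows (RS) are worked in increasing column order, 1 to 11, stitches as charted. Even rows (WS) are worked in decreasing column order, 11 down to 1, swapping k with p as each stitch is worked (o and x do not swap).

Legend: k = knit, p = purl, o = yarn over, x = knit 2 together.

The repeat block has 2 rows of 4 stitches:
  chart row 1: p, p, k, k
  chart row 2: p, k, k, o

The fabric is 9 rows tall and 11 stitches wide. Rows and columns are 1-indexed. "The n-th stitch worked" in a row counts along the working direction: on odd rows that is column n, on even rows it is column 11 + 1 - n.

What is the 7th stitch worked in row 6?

Row 6: (6-1) mod 2 = 1, so use chart row 2. Even row -> WS.
Chart row 2 tiled across columns 1-11: p k k o p k k o p k k
Wrong side: read the tiled row from column 11 down to 1 and exchange k with p (leave o, x).
Row 6 as worked: p p k o p p k o p p k
Counting 7 along the worked row gives k.

Result:
k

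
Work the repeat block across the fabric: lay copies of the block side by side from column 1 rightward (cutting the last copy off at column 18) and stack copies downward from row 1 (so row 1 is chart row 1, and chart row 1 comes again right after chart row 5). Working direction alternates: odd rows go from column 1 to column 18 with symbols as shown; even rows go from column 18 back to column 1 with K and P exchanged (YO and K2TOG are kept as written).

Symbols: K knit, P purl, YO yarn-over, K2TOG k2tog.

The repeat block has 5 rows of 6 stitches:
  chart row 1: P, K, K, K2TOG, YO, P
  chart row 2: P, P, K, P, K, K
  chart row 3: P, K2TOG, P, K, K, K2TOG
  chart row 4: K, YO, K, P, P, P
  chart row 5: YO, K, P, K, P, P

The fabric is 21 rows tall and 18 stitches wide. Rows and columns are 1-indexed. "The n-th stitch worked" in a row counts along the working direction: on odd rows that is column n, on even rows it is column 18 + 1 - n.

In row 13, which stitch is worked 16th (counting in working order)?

Row 13 uses chart row ((13-1) mod 5)+1 = 3. Row 13 is odd, so RS.
Chart row 3 tiled across columns 1-18: P K2TOG P K K K2TOG P K2TOG P K K K2TOG P K2TOG P K K K2TOG
RS row: no reversal, no swap; stitch n worked = column n.
Counting 16 along the worked row gives K.

Stitch:
K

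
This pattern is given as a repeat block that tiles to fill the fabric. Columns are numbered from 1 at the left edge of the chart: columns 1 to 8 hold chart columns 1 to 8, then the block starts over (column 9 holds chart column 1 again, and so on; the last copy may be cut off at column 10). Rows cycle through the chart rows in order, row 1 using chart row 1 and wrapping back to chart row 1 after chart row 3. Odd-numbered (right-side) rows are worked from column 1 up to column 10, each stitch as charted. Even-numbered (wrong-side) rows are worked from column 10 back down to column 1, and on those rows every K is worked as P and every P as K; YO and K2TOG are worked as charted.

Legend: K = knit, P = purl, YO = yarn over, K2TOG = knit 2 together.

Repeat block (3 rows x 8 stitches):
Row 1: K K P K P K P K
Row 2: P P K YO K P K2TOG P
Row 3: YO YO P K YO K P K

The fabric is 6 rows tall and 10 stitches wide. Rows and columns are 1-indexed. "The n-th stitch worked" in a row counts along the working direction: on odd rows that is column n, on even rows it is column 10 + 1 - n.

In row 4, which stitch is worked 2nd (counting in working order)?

For row 4: chart row = ((4-1) mod 3) + 1 = 1; this is a WS (even) row.
Chart row 1 tiled across columns 1-10: K K P K P K P K K K
WS: work from column 10 back to column 1 (reverse the tiled row), swapping K<->P (YO and K2TOG unchanged).
Row 4 as worked: P P P K P K P K P P
The 2nd stitch worked is P.

Stitch:
P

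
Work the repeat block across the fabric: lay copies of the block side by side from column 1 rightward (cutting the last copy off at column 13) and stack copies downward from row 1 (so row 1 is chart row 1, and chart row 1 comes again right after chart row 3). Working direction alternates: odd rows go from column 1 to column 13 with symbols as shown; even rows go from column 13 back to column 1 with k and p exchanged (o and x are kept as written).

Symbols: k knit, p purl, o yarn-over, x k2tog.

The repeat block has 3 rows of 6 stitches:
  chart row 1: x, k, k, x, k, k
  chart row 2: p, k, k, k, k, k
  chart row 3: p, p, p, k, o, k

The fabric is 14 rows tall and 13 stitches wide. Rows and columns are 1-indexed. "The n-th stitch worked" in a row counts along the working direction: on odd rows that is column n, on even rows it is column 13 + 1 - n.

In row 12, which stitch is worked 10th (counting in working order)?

Row 12: (12-1) mod 3 = 2, so use chart row 3. Even row -> WS.
Chart row 3 tiled across columns 1-13: p p p k o k p p p k o k p
WS row: flip the tiled sequence (start at column 13) and apply k<->p; o and x stay.
Row 12 as worked: k p o p k k k p o p k k k
Counting 10 along the worked row gives p.

Stitch:
p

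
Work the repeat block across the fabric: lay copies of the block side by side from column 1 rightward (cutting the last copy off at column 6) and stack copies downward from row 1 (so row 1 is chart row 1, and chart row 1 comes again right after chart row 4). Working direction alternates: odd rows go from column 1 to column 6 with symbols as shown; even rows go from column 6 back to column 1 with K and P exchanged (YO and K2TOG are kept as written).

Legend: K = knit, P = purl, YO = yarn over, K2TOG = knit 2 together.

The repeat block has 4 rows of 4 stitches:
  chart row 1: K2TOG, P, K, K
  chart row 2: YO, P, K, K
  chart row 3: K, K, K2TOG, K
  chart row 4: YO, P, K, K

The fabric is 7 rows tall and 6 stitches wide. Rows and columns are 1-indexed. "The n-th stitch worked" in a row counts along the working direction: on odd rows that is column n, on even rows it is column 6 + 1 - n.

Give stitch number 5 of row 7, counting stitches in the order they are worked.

Row 7: (7-1) mod 4 = 2, so use chart row 3. Odd row -> RS.
Chart row 3 tiled across columns 1-6: K K K2TOG K K K
RS row: no reversal, no swap; stitch n worked = column n.
The 5th stitch worked is K.

Stitch:
K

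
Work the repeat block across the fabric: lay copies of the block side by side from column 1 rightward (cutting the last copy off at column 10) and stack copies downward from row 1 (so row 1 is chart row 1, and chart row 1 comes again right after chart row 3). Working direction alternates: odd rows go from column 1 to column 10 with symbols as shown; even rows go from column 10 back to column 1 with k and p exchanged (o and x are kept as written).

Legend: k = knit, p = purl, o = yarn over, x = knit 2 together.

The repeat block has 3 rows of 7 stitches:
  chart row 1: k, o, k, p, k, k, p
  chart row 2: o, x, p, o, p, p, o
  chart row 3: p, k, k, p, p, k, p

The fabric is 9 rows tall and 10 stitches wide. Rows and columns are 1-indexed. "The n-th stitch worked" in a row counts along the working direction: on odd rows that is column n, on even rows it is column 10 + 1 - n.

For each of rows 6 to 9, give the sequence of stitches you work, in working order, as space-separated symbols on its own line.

Result:
p p k k p k k p p k
k o k p k k p k o k
k x o o k k o k x o
p k k p p k p p k k

Derivation:
Row 6: chart row 3, WS - tiled (columns 1-10): p k k p p k p p k k; work from column 10 back to 1 with k<->p swapped.
Row 7: chart row 1, RS - tile across columns 1-10 and work as-is.
Row 8: chart row 2, WS - tiled (columns 1-10): o x p o p p o o x p; work from column 10 back to 1 with k<->p swapped.
Row 9: chart row 3, RS - tile across columns 1-10 and work as-is.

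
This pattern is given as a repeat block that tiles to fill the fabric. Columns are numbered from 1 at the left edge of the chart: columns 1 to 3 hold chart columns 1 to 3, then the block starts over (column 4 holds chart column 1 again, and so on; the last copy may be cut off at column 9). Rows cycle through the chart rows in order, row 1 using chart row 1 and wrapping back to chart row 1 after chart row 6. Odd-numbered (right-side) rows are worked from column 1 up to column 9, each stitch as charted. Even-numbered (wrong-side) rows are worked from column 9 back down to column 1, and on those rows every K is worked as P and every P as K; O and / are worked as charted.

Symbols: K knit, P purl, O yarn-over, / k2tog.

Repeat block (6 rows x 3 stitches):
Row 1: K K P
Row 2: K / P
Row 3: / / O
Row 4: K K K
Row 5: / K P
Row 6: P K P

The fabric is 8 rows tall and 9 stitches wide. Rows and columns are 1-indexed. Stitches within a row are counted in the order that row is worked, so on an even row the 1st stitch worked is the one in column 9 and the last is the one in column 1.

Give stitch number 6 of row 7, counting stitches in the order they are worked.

Result:
P

Derivation:
For row 7: chart row = ((7-1) mod 6) + 1 = 1; this is a RS (odd) row.
Chart row 1 tiled across columns 1-9: K K P K K P K K P
RS: work column 1 to column 9, symbols as charted — the tiled row is the row as worked.
Counting 6 along the worked row gives P.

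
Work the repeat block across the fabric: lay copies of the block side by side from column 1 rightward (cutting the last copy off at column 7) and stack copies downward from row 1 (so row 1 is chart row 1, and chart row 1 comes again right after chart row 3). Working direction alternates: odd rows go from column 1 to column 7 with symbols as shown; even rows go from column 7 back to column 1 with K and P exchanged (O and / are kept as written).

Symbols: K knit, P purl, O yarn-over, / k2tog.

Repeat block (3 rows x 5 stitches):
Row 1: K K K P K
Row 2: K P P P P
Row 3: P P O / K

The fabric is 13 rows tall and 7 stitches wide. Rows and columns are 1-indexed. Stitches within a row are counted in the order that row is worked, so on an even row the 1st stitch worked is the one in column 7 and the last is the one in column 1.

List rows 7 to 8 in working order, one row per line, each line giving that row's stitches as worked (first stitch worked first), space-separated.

Row 7: chart row 1, RS - tile across columns 1-7 and work as-is.
Row 8: chart row 2, WS - tiled (columns 1-7): K P P P P K P; work from column 7 back to 1 with K<->P swapped.

== ROWS AS WORKED ==
K K K P K K K
K P K K K K P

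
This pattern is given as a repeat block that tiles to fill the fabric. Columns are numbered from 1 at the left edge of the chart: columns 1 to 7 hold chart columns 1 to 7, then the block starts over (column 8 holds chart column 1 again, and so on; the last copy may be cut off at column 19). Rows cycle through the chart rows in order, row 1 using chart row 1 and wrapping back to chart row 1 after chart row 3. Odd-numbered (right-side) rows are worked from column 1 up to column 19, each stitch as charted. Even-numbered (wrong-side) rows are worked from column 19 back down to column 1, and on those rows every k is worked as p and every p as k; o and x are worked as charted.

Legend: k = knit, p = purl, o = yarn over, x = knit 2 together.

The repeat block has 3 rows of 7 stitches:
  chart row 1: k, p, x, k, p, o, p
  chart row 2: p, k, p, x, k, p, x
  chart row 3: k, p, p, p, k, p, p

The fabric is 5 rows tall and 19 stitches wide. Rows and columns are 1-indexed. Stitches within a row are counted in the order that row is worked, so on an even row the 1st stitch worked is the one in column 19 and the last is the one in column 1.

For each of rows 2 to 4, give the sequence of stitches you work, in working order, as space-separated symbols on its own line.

Row 2: chart row 2, WS - tiled (columns 1-19): p k p x k p x p k p x k p x p k p x k; work from column 19 back to 1 with k<->p swapped.
Row 3: chart row 3, RS - tile across columns 1-19 and work as-is.
Row 4: chart row 1, WS - tiled (columns 1-19): k p x k p o p k p x k p o p k p x k p; work from column 19 back to 1 with k<->p swapped.

Result:
p x k p k x k p x k p k x k p x k p k
k p p p k p p k p p p k p p k p p p k
k p x k p k o k p x k p k o k p x k p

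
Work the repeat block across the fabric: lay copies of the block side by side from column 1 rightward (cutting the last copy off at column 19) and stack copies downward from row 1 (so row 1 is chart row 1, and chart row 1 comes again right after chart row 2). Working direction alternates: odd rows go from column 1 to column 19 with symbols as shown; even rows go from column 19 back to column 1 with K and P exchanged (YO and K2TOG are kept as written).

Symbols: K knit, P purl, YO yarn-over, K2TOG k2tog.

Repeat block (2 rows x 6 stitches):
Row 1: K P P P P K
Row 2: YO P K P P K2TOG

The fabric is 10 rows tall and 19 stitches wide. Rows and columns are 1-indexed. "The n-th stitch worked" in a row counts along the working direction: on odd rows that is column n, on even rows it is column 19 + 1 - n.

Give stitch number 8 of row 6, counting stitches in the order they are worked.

== STITCH ==
K2TOG

Derivation:
Row 6: (6-1) mod 2 = 1, so use chart row 2. Even row -> WS.
Chart row 2 tiled across columns 1-19: YO P K P P K2TOG YO P K P P K2TOG YO P K P P K2TOG YO
WS: work from column 19 back to column 1 (reverse the tiled row), swapping K<->P (YO and K2TOG unchanged).
Row 6 as worked: YO K2TOG K K P K YO K2TOG K K P K YO K2TOG K K P K YO
Counting 8 along the worked row gives K2TOG.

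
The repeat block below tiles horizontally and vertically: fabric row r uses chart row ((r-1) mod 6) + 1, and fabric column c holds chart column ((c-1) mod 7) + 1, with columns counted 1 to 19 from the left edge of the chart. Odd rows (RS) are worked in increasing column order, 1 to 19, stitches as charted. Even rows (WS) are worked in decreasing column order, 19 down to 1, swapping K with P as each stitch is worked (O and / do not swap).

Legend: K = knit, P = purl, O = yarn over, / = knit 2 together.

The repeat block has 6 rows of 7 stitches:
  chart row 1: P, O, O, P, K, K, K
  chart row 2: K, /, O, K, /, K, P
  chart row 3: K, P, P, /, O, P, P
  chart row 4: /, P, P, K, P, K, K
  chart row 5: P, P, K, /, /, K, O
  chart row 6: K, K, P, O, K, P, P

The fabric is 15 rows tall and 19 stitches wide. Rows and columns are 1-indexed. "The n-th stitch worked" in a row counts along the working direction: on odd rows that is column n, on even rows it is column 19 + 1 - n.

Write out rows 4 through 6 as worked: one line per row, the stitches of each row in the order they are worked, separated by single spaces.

Result:
K P K K / P P K P K K / P P K P K K /
P P K / / K O P P K / / K O P P K / /
P O K P P K K P O K P P K K P O K P P

Derivation:
Row 4: chart row 4, WS - tiled (columns 1-19): / P P K P K K / P P K P K K / P P K P; work from column 19 back to 1 with K<->P swapped.
Row 5: chart row 5, RS - tile across columns 1-19 and work as-is.
Row 6: chart row 6, WS - tiled (columns 1-19): K K P O K P P K K P O K P P K K P O K; work from column 19 back to 1 with K<->P swapped.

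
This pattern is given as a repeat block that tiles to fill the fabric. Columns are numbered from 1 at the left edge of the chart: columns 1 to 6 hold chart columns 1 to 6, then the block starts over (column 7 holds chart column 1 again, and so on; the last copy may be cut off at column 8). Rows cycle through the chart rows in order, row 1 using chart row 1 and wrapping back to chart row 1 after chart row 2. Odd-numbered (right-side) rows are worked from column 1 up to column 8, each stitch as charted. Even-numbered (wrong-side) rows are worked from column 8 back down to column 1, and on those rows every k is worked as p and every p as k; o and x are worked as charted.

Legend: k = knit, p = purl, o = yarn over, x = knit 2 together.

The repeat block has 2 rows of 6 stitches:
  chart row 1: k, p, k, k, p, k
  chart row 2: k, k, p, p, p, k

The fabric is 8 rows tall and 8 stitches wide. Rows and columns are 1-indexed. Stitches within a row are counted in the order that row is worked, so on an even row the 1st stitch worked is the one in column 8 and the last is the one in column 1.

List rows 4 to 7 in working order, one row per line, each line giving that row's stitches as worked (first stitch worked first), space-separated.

== ROWS AS WORKED ==
p p p k k k p p
k p k k p k k p
p p p k k k p p
k p k k p k k p

Derivation:
Row 4: chart row 2, WS - tiled (columns 1-8): k k p p p k k k; work from column 8 back to 1 with k<->p swapped.
Row 5: chart row 1, RS - tile across columns 1-8 and work as-is.
Row 6: chart row 2, WS - tiled (columns 1-8): k k p p p k k k; work from column 8 back to 1 with k<->p swapped.
Row 7: chart row 1, RS - tile across columns 1-8 and work as-is.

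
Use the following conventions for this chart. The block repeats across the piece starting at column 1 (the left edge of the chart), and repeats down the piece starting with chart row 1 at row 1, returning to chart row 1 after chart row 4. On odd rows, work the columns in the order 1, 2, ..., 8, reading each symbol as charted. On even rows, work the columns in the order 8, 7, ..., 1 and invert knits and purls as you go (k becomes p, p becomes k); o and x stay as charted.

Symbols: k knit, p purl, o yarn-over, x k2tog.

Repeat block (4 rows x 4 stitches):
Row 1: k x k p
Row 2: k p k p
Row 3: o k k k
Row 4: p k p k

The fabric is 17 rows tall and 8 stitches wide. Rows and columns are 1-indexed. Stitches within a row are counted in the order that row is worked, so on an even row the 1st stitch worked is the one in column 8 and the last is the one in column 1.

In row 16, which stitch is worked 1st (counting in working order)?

Row 16 uses chart row ((16-1) mod 4)+1 = 4. Row 16 is even, so WS.
Chart row 4 tiled across columns 1-8: p k p k p k p k
Wrong side: read the tiled row from column 8 down to 1 and exchange k with p (leave o, x).
Row 16 as worked: p k p k p k p k
Counting 1 along the worked row gives p.

== STITCH ==
p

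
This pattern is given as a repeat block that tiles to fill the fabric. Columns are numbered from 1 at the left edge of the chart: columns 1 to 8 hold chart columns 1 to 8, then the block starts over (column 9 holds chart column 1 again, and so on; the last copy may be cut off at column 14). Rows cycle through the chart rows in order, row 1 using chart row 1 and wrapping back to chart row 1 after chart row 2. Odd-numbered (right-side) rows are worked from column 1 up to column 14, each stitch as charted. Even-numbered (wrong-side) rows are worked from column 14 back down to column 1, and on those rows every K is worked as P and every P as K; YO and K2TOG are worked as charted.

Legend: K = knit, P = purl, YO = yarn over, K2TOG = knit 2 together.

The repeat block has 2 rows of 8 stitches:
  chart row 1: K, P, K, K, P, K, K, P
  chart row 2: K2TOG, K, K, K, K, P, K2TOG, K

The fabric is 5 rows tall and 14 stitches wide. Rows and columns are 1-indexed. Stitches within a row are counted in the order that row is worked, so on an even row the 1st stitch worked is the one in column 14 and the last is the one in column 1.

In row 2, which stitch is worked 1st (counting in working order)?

Row 2 uses chart row ((2-1) mod 2)+1 = 2. Row 2 is even, so WS.
Chart row 2 tiled across columns 1-14: K2TOG K K K K P K2TOG K K2TOG K K K K P
WS: work from column 14 back to column 1 (reverse the tiled row), swapping K<->P (YO and K2TOG unchanged).
Row 2 as worked: K P P P P K2TOG P K2TOG K P P P P K2TOG
Counting 1 along the worked row gives K.

Stitch:
K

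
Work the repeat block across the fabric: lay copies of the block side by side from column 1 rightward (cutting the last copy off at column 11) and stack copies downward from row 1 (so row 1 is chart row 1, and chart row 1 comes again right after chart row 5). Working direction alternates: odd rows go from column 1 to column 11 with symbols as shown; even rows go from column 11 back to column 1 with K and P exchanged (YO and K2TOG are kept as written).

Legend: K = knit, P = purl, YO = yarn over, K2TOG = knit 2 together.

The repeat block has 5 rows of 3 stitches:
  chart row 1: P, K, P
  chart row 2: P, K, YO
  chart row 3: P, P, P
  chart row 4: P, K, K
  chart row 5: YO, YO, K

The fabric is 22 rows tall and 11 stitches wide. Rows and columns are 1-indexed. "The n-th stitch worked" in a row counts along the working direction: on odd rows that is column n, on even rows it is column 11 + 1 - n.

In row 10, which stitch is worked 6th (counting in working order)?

Row 10 uses chart row ((10-1) mod 5)+1 = 5. Row 10 is even, so WS.
Chart row 5 tiled across columns 1-11: YO YO K YO YO K YO YO K YO YO
Wrong side: read the tiled row from column 11 down to 1 and exchange K with P (leave YO, K2TOG).
Row 10 as worked: YO YO P YO YO P YO YO P YO YO
The 6th stitch worked is P.

Result:
P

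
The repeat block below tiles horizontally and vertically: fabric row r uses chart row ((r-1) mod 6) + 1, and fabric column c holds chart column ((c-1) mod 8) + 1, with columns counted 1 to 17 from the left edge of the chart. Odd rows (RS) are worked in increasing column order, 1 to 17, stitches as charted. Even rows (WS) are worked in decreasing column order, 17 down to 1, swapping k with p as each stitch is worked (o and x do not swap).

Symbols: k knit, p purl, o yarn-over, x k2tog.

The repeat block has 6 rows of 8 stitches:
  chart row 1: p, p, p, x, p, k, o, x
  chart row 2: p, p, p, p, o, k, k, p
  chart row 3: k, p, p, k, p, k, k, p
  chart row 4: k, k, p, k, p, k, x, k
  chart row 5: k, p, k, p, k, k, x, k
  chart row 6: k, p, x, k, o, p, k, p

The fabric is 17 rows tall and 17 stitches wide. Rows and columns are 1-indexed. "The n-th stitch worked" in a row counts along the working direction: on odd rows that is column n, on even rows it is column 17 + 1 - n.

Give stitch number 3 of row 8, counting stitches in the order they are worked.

Row 8: (8-1) mod 6 = 1, so use chart row 2. Even row -> WS.
Chart row 2 tiled across columns 1-17: p p p p o k k p p p p p o k k p p
WS: work from column 17 back to column 1 (reverse the tiled row), swapping k<->p (o and x unchanged).
Row 8 as worked: k k p p o k k k k k p p o k k k k
Counting 3 along the worked row gives p.

== STITCH ==
p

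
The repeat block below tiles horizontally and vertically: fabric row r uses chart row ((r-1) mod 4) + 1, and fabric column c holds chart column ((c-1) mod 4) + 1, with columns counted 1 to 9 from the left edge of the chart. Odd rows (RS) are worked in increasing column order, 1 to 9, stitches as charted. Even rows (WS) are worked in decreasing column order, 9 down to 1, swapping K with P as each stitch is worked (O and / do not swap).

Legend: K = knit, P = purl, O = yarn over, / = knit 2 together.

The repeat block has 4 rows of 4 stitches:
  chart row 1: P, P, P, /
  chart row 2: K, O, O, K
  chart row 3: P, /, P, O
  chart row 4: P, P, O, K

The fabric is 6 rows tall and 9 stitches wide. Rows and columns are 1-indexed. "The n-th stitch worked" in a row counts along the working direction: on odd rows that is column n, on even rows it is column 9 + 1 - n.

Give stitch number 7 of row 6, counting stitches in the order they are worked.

Row 6: (6-1) mod 4 = 1, so use chart row 2. Even row -> WS.
Chart row 2 tiled across columns 1-9: K O O K K O O K K
WS row: flip the tiled sequence (start at column 9) and apply K<->P; O and / stay.
Row 6 as worked: P P O O P P O O P
Stitch 7 in working order -> O

== STITCH ==
O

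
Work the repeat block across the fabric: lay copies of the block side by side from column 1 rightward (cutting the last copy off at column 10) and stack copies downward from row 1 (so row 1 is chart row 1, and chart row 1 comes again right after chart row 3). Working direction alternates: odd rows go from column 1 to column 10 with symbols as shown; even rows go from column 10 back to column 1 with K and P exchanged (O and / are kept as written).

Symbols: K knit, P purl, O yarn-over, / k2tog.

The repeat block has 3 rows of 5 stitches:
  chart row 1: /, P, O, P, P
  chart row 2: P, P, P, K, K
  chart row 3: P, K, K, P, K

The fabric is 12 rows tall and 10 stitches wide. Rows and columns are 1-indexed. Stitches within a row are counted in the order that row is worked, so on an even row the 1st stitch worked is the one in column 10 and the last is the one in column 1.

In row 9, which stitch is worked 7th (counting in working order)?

Row 9: (9-1) mod 3 = 2, so use chart row 3. Odd row -> RS.
Chart row 3 tiled across columns 1-10: P K K P K P K K P K
Right side: take the tiled row as-is (worked left to right from column 1).
Stitch 7 in working order -> K

== STITCH ==
K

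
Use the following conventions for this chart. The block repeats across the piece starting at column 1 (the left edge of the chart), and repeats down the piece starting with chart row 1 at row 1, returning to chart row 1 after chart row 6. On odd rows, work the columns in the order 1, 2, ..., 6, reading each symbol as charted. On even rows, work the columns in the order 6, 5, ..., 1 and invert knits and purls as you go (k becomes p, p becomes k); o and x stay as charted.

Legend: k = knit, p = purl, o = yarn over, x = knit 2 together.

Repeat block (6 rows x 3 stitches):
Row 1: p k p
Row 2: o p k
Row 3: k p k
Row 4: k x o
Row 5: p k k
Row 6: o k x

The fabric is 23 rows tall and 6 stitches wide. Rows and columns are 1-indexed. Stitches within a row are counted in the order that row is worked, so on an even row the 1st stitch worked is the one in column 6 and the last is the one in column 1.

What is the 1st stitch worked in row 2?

Row 2: (2-1) mod 6 = 1, so use chart row 2. Even row -> WS.
Chart row 2 tiled across columns 1-6: o p k o p k
Wrong side: read the tiled row from column 6 down to 1 and exchange k with p (leave o, x).
Row 2 as worked: p k o p k o
Counting 1 along the worked row gives p.

Stitch:
p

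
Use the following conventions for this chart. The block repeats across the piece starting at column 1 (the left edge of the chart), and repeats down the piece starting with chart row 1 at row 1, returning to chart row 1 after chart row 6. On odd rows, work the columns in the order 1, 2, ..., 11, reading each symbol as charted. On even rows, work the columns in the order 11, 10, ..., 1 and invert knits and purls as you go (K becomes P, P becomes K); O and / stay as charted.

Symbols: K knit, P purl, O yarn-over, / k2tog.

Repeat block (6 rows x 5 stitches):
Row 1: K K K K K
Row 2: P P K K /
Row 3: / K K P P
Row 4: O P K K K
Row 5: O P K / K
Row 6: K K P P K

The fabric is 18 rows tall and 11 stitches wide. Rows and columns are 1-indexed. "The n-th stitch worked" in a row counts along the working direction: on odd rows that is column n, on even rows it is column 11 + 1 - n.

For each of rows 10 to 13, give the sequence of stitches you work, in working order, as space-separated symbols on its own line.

== ROWS AS WORKED ==
O P P P K O P P P K O
O P K / K O P K / K O
P P K K P P P K K P P
K K K K K K K K K K K

Derivation:
Row 10: chart row 4, WS - tiled (columns 1-11): O P K K K O P K K K O; work from column 11 back to 1 with K<->P swapped.
Row 11: chart row 5, RS - tile across columns 1-11 and work as-is.
Row 12: chart row 6, WS - tiled (columns 1-11): K K P P K K K P P K K; work from column 11 back to 1 with K<->P swapped.
Row 13: chart row 1, RS - tile across columns 1-11 and work as-is.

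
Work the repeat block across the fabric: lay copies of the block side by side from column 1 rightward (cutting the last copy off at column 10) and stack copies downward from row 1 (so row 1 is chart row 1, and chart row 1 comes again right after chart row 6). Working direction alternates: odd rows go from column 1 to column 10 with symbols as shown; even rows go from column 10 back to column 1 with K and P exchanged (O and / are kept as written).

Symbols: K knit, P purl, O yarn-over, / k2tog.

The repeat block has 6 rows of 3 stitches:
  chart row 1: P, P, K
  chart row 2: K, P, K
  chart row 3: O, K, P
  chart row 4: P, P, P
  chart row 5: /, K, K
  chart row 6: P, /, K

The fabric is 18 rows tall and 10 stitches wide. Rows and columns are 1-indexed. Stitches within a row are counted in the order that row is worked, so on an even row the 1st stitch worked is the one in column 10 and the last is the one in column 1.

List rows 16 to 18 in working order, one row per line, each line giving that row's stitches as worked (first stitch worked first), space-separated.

Row 16: chart row 4, WS - tiled (columns 1-10): P P P P P P P P P P; work from column 10 back to 1 with K<->P swapped.
Row 17: chart row 5, RS - tile across columns 1-10 and work as-is.
Row 18: chart row 6, WS - tiled (columns 1-10): P / K P / K P / K P; work from column 10 back to 1 with K<->P swapped.

Rows as worked:
K K K K K K K K K K
/ K K / K K / K K /
K P / K P / K P / K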